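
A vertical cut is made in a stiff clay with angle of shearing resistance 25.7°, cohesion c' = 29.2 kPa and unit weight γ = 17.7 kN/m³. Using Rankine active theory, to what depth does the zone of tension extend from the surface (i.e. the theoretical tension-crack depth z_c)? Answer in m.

5.25 m

K_a = tan²(45° − 25.7°/2) = 0.3950; √K_a = 0.6285.
The active pressure is zero where K_a γ z = 2c√K_a, so z_c = 2c/(γ√K_a) = 2×29.2/(17.7×0.6285) = 5.250 m.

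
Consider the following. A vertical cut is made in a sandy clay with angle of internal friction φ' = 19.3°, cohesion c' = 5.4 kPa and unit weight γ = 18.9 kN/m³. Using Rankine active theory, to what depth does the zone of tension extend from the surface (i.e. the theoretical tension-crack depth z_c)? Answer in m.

0.806 m

K_a = tan²(45° − 19.3°/2) = 0.5032; √K_a = 0.7094.
The active pressure is zero where K_a γ z = 2c√K_a, so z_c = 2c/(γ√K_a) = 2×5.4/(18.9×0.7094) = 0.8056 m.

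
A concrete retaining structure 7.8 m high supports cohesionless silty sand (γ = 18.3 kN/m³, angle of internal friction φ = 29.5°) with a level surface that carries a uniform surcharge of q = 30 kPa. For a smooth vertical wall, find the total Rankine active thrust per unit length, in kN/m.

269 kN/m

K_a = tan²(45° − φ/2) = 0.3401.
Soil triangle: ½ K_a γ H² = 0.5×0.3401×18.3×7.8² = 189.3 kN/m.
Surcharge rectangle: K_a q H = 0.3401×30×7.8 = 79.58 kN/m.
Total = 189.3 + 79.58 = 268.9 kN/m.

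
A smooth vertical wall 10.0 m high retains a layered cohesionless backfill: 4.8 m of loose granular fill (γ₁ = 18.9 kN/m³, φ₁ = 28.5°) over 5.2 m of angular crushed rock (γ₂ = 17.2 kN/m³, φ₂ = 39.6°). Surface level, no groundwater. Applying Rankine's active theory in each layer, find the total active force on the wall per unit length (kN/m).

233 kN/m

K_a1 = tan²(45°−28.5°/2) = 0.3540; K_a2 = tan²(45°−39.6°/2) = 0.2214.
Layer 1: σ at base = K_a1 γ₁ h₁ = 32.11 kPa; P₁ = ½×32.11×4.8 = 77.06.
Layer 2: σ_v at top = γ₁h₁ = 90.72; σ_h top = K_a2×90.72 = 20.09; σ_h base = K_a2×(90.72+17.2×5.2) = 39.89.
P₂ = ½(20.09+39.89)×5.2 = 156.0. Total P_a = 77.06+156.0 = 233.0 kN/m.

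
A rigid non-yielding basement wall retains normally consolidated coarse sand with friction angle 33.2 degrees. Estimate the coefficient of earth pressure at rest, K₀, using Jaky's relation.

K₀ = 1 − sin φ' = 1 − sin 33.2° = 0.4524.

0.452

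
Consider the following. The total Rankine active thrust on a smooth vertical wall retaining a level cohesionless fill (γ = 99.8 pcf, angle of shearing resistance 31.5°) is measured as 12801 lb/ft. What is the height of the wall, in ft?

28.6 ft

K_a = 0.3136. P_a = ½ K_a γ H² ⇒ H = √(2P_a/(K_a γ)).
H = √(2×12801/(0.3136×99.8)) = 28.60 ft.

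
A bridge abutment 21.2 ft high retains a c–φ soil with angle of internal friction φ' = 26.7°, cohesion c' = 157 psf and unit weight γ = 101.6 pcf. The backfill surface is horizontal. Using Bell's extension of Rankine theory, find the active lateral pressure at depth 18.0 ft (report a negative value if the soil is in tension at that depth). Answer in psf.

K_a = (1 − sin φ)/(1 + sin φ) = 0.3800.
σ_a = K_a γ z − 2c√K_a = 0.3800×101.6×18.0 − 2×157×0.6164 = 501.3 psf.

501 psf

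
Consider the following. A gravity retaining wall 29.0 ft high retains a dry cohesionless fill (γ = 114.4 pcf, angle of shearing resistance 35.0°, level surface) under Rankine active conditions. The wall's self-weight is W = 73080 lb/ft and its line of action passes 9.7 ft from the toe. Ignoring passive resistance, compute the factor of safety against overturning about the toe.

K_a = tan²(45° − 35.0°/2) = 0.2710.
P_a = ½K_aγH² = 0.5×0.2710×114.4×29.0² = 13040 lb/ft, acting at H/3 = 9.667 ft above the base.
Overturning moment M_o = P_a × H/3 = 13040 × 9.667 = 126000.
Resisting moment M_r = W × 9.7 = 73080 × 9.7 = 708900.
FS_overturning = M_r/M_o = 708900/126000 = 5.625.

5.63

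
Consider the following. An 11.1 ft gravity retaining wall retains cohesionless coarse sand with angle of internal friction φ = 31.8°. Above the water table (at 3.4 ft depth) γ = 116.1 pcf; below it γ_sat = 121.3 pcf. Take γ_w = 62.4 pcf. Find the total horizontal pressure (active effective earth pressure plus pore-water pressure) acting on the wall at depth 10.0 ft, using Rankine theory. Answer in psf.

655 psf

K_a = (1 − sin φ)/(1 + sin φ) = 0.3098.
γ' = 121.3 − 62.4 = 58.90 pcf.
Effective vertical stress at 10.0 ft: σ'_v = 116.1×3.4 + 58.90×6.60 = 783.5 psf.
σ'_h = K_a σ'_v = 0.3098 × 783.5 = 242.7 psf; u = γ_w × 6.60 = 411.8 psf.
Total σ_h = 242.7 + 411.8 = 654.6 psf.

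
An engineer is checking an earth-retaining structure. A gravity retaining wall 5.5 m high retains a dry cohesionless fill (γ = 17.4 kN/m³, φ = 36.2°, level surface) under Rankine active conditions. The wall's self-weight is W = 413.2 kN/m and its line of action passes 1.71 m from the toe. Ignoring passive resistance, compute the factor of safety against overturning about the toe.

K_a = tan²(45° − 36.2°/2) = 0.2574.
P_a = ½K_aγH² = 0.5×0.2574×17.4×5.5² = 67.74 kN/m, acting at H/3 = 1.833 m above the base.
Overturning moment M_o = P_a × H/3 = 67.74 × 1.833 = 124.2.
Resisting moment M_r = W × 1.71 = 413.2 × 1.71 = 706.6.
FS_overturning = M_r/M_o = 706.6/124.2 = 5.690.

5.69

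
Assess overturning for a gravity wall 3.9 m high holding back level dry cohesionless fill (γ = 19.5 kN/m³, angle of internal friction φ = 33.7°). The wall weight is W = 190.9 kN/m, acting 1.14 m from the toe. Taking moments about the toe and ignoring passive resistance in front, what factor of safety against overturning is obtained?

K_a = tan²(45° − 33.7°/2) = 0.2863.
P_a = ½K_aγH² = 0.5×0.2863×19.5×3.9² = 42.46 kN/m, acting at H/3 = 1.300 m above the base.
Overturning moment M_o = P_a × H/3 = 42.46 × 1.300 = 55.20.
Resisting moment M_r = W × 1.14 = 190.9 × 1.14 = 217.6.
FS_overturning = M_r/M_o = 217.6/55.20 = 3.943.

3.94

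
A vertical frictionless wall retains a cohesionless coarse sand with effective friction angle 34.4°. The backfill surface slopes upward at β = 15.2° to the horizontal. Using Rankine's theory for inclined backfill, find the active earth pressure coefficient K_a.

0.306

K_a = cos β · (cos β − √(cos²β − cos²φ)) / (cos β + √(cos²β − cos²φ)).
cos β = 0.9650, cos φ = 0.8251, √(cos²β − cos²φ) = 0.5004.
K_a = 0.9650 × (0.9650 − 0.5004)/(0.9650 + 0.5004) = 0.3059.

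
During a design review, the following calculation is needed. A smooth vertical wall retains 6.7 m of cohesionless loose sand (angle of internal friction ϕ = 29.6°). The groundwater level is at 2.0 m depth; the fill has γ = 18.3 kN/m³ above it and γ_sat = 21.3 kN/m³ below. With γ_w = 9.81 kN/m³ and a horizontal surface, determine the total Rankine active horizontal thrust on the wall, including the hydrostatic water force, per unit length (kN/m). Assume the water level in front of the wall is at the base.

K_a = tan²(45° − φ/2) = 0.3387.
γ' = 21.3 − 9.81 = 11.49 kN/m³. Depth below WT = 4.7 m.
σ'_h at WT = K_a γ d_w = 12.40 kPa; at base = 12.40 + K_a γ' × 4.7 = 30.69 kPa.
P₁ (0–2.0 m) = ½×12.40×2.0 = 12.40. P₂ (2.0–6.7 m) = ½(12.40+30.69)×4.7 = 101.3.
P_w = ½ γ_w h₂² = 0.5×9.81×4.7² = 108.4. Total = 12.40+101.3+108.4 = 222.0 kN/m.

222 kN/m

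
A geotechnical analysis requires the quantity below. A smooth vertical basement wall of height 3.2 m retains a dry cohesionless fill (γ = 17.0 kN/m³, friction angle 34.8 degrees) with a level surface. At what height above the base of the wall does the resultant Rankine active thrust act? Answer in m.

1.07 m

K_a = 0.2733.
The pressure distribution is triangular, so the resultant acts at H/3 above the base = 3.2/3 = 1.067 m.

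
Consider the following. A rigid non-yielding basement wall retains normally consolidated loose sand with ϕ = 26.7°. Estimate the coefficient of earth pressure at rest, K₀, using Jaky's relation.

K₀ = 1 − sin φ' = 1 − sin 26.7° = 0.5507.

0.551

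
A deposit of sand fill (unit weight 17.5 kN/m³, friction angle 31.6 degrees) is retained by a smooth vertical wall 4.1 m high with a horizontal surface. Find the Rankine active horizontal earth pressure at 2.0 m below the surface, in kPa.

K_a = (1 − sin φ)/(1 + sin φ) = 0.3123.
σ_h = K_a γ z = 0.3123 × 17.5 × 2.0 = 10.93 kPa.

10.9 kPa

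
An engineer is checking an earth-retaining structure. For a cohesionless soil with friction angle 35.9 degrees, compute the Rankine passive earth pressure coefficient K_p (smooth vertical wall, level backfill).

3.84

K_p = (1 + sin φ)/(1 − sin φ) = tan²(45° + 35.9°/2) = 3.835.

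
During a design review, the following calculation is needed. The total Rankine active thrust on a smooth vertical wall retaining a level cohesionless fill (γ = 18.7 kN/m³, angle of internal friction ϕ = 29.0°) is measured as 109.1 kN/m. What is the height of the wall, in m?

K_a = 0.3470. P_a = ½ K_a γ H² ⇒ H = √(2P_a/(K_a γ)).
H = √(2×109.1/(0.3470×18.7)) = 5.799 m.

5.80 m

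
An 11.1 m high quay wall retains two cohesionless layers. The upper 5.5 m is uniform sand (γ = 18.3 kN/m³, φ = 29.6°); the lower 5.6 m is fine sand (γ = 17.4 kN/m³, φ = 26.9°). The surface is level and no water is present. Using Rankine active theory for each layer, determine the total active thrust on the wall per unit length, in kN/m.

K_a1 = tan²(45°−29.6°/2) = 0.3387; K_a2 = tan²(45°−26.9°/2) = 0.3770.
Layer 1: σ at base = K_a1 γ₁ h₁ = 34.09 kPa; P₁ = ½×34.09×5.5 = 93.76.
Layer 2: σ_v at top = γ₁h₁ = 100.7; σ_h top = K_a2×100.7 = 37.94; σ_h base = K_a2×(100.7+17.4×5.6) = 74.68.
P₂ = ½(37.94+74.68)×5.6 = 315.3. Total P_a = 93.76+315.3 = 409.1 kN/m.

409 kN/m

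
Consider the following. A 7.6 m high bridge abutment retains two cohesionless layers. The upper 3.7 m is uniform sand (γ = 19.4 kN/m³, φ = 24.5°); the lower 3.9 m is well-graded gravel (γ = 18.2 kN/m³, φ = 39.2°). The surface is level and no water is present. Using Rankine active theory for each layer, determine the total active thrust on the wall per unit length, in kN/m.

149 kN/m

K_a1 = tan²(45°−24.5°/2) = 0.4137; K_a2 = tan²(45°−39.2°/2) = 0.2255.
Layer 1: σ at base = K_a1 γ₁ h₁ = 29.70 kPa; P₁ = ½×29.70×3.7 = 54.94.
Layer 2: σ_v at top = γ₁h₁ = 71.78; σ_h top = K_a2×71.78 = 16.18; σ_h base = K_a2×(71.78+18.2×3.9) = 32.19.
P₂ = ½(16.18+32.19)×3.9 = 94.33. Total P_a = 54.94+94.33 = 149.3 kN/m.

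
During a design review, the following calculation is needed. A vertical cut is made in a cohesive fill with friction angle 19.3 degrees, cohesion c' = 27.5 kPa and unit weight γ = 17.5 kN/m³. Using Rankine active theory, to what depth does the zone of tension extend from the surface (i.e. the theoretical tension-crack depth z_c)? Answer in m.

K_a = tan²(45° − 19.3°/2) = 0.5032; √K_a = 0.7094.
The active pressure is zero where K_a γ z = 2c√K_a, so z_c = 2c/(γ√K_a) = 2×27.5/(17.5×0.7094) = 4.431 m.

4.43 m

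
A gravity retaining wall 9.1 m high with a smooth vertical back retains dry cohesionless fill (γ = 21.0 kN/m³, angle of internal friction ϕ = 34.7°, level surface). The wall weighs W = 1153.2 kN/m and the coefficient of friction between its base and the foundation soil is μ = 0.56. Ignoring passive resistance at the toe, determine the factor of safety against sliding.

K_a = tan²(45° − 34.7°/2) = 0.2745.
P_a = ½K_aγH² = 0.5×0.2745×21.0×9.1² = 238.7 kN/m, acting at H/3 = 3.033 m above the base.
FS_sliding = μW / P_a = 0.56×1153.2 / 238.7 = 2.706.

2.71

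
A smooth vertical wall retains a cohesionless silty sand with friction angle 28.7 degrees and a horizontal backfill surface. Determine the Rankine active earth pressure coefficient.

0.351

K_a = tan²(45° − φ/2) = tan²(30.65°) = 0.3511.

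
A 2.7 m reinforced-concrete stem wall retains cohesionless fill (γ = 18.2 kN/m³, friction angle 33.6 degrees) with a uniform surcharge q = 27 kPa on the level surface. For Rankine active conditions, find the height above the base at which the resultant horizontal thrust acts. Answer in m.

1.14 m

K_a = 0.2875.
Triangular part P₁ = ½K_aγH² = 19.07 at H/3 = 0.9000 m; rectangular part P₂ = K_a q H = 20.96 at H/2 = 1.350 m.
ȳ = (P₁·0.9000 + P₂·1.350)/(P₁+P₂) = 1.136 m.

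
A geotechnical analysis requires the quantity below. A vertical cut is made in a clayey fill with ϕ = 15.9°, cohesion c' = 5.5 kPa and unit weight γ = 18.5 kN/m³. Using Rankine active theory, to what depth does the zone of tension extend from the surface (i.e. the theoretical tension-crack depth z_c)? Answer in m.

0.788 m

K_a = tan²(45° − 15.9°/2) = 0.5699; √K_a = 0.7549.
The active pressure is zero where K_a γ z = 2c√K_a, so z_c = 2c/(γ√K_a) = 2×5.5/(18.5×0.7549) = 0.7876 m.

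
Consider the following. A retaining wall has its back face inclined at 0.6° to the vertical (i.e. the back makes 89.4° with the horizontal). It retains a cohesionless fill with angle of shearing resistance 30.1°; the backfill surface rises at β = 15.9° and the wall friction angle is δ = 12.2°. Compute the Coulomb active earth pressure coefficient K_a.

K_a = sin²(α+φ) / [sin²α · sin(α−δ) · (1 + √{sin(φ+δ)sin(φ−β) / (sin(α−δ)sin(α+β))})²].
With α = 89.4°, φ = 30.1°, δ = 12.2°, β = 15.9°: K_a = 0.3859.

0.386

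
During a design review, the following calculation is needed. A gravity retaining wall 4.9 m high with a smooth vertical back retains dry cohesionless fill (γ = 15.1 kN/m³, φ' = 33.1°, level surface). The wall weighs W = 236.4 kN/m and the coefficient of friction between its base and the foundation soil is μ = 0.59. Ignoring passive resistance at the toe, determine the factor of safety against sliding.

K_a = tan²(45° − 33.1°/2) = 0.2936.
P_a = ½K_aγH² = 0.5×0.2936×15.1×4.9² = 53.22 kN/m, acting at H/3 = 1.633 m above the base.
FS_sliding = μW / P_a = 0.59×236.4 / 53.22 = 2.621.

2.62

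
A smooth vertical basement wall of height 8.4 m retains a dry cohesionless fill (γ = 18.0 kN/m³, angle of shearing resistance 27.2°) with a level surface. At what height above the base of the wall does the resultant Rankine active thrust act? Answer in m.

2.80 m

K_a = 0.3726.
The pressure distribution is triangular, so the resultant acts at H/3 above the base = 8.4/3 = 2.800 m.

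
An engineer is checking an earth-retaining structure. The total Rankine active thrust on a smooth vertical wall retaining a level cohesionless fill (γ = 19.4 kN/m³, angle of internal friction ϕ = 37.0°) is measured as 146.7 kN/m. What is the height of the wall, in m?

K_a = 0.2486. P_a = ½ K_a γ H² ⇒ H = √(2P_a/(K_a γ)).
H = √(2×146.7/(0.2486×19.4)) = 7.800 m.

7.80 m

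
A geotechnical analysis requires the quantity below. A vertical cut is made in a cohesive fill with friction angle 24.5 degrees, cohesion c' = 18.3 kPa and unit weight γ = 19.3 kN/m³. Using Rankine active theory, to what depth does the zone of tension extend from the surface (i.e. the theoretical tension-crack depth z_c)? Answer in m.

K_a = tan²(45° − 24.5°/2) = 0.4137; √K_a = 0.6432.
The active pressure is zero where K_a γ z = 2c√K_a, so z_c = 2c/(γ√K_a) = 2×18.3/(19.3×0.6432) = 2.948 m.

2.95 m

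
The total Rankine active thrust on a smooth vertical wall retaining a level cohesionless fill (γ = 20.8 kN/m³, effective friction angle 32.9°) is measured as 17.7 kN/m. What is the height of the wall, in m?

K_a = 0.2960. P_a = ½ K_a γ H² ⇒ H = √(2P_a/(K_a γ)).
H = √(2×17.7/(0.2960×20.8)) = 2.398 m.

2.40 m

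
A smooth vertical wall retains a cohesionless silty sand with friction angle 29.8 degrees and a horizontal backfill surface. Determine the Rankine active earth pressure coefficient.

K_a = tan²(45° − φ/2) = tan²(30.10°) = 0.3360.

0.336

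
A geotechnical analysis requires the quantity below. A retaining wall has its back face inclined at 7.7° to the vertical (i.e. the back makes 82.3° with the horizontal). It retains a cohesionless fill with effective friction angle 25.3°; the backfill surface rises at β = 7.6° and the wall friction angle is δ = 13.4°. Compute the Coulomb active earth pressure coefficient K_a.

K_a = sin²(α+φ) / [sin²α · sin(α−δ) · (1 + √{sin(φ+δ)sin(φ−β) / (sin(α−δ)sin(α+β))})²].
With α = 82.3°, φ = 25.3°, δ = 13.4°, β = 7.6°: K_a = 0.4708.

0.471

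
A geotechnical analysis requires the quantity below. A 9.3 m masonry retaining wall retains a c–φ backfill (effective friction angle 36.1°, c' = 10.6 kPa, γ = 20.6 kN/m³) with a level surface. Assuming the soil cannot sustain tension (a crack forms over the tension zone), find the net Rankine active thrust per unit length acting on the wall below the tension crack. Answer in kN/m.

141 kN/m

K_a = 0.2585; √K_a = 0.5084.
Tension-crack depth z_c = 2c/(γ√K_a) = 2×10.6/(20.6×0.5084) = 2.024 m.
σ_a at base = K_a γ H − 2c√K_a = 0.2585×20.6×9.3 − 2×10.6×0.5084 = 38.74 kPa.
P_a = ½ × 38.74 × (H − z_c) = 0.5×38.74×7.276 = 140.9 kN/m.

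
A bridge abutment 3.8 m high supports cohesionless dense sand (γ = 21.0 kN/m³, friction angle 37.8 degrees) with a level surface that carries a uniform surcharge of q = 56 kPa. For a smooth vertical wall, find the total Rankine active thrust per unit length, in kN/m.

87.5 kN/m

K_a = tan²(45° − φ/2) = 0.2400.
Soil triangle: ½ K_a γ H² = 0.5×0.2400×21.0×3.8² = 36.39 kN/m.
Surcharge rectangle: K_a q H = 0.2400×56×3.8 = 51.07 kN/m.
Total = 36.39 + 51.07 = 87.46 kN/m.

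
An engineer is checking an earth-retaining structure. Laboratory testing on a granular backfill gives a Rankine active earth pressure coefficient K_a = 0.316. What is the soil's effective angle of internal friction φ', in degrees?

31.3°

K_a = tan²(45° − φ/2) ⇒ 45° − φ/2 = arctan(√0.316) = 29.34°.
φ = 2(45° − 29.34°) = 31.32°.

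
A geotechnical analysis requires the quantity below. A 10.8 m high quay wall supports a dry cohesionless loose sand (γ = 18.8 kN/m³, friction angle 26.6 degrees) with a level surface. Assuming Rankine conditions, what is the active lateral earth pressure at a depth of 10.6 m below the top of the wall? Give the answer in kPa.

76.0 kPa

K_a = (1 − sin φ)/(1 + sin φ) = 0.3814.
σ_h = K_a γ z = 0.3814 × 18.8 × 10.6 = 76.01 kPa.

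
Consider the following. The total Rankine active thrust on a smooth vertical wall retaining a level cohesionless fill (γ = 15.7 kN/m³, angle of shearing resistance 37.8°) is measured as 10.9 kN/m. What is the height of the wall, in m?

K_a = 0.2400. P_a = ½ K_a γ H² ⇒ H = √(2P_a/(K_a γ)).
H = √(2×10.9/(0.2400×15.7)) = 2.405 m.

2.41 m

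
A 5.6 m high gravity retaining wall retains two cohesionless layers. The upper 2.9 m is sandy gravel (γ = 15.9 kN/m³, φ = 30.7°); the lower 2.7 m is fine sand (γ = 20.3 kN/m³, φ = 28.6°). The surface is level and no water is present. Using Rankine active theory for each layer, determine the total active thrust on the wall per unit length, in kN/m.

91.6 kN/m

K_a1 = tan²(45°−30.7°/2) = 0.3240; K_a2 = tan²(45°−28.6°/2) = 0.3525.
Layer 1: σ at base = K_a1 γ₁ h₁ = 14.94 kPa; P₁ = ½×14.94×2.9 = 21.66.
Layer 2: σ_v at top = γ₁h₁ = 46.11; σ_h top = K_a2×46.11 = 16.26; σ_h base = K_a2×(46.11+20.3×2.7) = 35.58.
P₂ = ½(16.26+35.58)×2.7 = 69.98. Total P_a = 21.66+69.98 = 91.64 kN/m.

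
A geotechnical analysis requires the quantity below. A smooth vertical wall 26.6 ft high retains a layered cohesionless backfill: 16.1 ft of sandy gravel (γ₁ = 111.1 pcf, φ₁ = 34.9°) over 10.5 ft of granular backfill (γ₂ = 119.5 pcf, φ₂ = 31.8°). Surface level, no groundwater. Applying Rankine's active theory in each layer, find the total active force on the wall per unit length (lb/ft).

K_a1 = tan²(45°−34.9°/2) = 0.2721; K_a2 = tan²(45°−31.8°/2) = 0.3098.
Layer 1: σ at base = K_a1 γ₁ h₁ = 486.8 psf; P₁ = ½×486.8×16.1 = 3919.
Layer 2: σ_v at top = γ₁h₁ = 1789; σ_h top = K_a2×1789 = 554.1; σ_h base = K_a2×(1789+119.5×10.5) = 942.9.
P₂ = ½(554.1+942.9)×10.5 = 7859. Total P_a = 3919+7859 = 11780 lb/ft.

11800 lb/ft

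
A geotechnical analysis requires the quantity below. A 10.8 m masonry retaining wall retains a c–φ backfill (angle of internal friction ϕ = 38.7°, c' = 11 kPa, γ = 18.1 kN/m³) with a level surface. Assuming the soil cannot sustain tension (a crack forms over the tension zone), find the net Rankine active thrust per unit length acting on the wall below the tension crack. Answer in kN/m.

143 kN/m

K_a = 0.2306; √K_a = 0.4802.
Tension-crack depth z_c = 2c/(γ√K_a) = 2×11/(18.1×0.4802) = 2.531 m.
σ_a at base = K_a γ H − 2c√K_a = 0.2306×18.1×10.8 − 2×11×0.4802 = 34.51 kPa.
P_a = ½ × 34.51 × (H − z_c) = 0.5×34.51×8.269 = 142.7 kN/m.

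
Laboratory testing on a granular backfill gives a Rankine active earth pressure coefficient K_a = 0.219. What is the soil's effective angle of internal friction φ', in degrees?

39.8°

K_a = tan²(45° − φ/2) ⇒ 45° − φ/2 = arctan(√0.219) = 25.08°.
φ = 2(45° − 25.08°) = 39.84°.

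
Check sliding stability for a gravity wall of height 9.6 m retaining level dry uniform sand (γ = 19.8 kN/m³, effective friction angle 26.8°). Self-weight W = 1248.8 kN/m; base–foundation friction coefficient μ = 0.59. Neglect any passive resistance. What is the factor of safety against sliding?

K_a = tan²(45° − 26.8°/2) = 0.3785.
P_a = ½K_aγH² = 0.5×0.3785×19.8×9.6² = 345.3 kN/m, acting at H/3 = 3.200 m above the base.
FS_sliding = μW / P_a = 0.59×1248.8 / 345.3 = 2.134.

2.13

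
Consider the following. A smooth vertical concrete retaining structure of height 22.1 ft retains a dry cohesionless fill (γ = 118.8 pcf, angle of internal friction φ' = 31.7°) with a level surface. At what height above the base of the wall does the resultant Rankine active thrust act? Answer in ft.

K_a = 0.3111.
The pressure distribution is triangular, so the resultant acts at H/3 above the base = 22.1/3 = 7.367 ft.

7.37 ft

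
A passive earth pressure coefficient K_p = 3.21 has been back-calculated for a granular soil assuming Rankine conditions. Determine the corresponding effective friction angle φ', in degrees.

K_p = (1+sin φ)/(1−sin φ) ⇒ sin φ = (K_p − 1)/(K_p + 1) = 0.5249.
φ = arcsin(0.5249) = 31.66°.

31.7°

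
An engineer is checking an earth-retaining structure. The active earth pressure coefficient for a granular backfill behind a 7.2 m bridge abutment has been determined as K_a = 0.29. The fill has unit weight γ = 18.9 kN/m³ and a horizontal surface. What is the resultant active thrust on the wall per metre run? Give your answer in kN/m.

142 kN/m

P = ½ K_a γ H² = 0.5 × 0.29 × 18.9 × 7.2² = 142.1 kN/m.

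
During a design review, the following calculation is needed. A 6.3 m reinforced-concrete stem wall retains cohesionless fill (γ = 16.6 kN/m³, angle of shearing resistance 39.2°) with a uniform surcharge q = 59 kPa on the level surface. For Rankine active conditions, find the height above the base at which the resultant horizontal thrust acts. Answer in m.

K_a = 0.2255.
Triangular part P₁ = ½K_aγH² = 74.28 at H/3 = 2.100 m; rectangular part P₂ = K_a q H = 83.81 at H/2 = 3.150 m.
ȳ = (P₁·2.100 + P₂·3.150)/(P₁+P₂) = 2.657 m.

2.66 m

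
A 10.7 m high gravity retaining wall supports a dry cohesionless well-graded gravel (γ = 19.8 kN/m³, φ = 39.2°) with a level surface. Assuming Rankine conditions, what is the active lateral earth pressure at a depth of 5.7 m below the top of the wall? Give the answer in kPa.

25.4 kPa

K_a = (1 − sin φ)/(1 + sin φ) = 0.2255.
σ_h = K_a γ z = 0.2255 × 19.8 × 5.7 = 25.45 kPa.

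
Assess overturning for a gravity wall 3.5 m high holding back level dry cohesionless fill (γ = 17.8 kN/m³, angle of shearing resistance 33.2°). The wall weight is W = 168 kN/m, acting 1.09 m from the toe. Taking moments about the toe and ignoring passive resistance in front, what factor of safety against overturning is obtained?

K_a = tan²(45° − 33.2°/2) = 0.2924.
P_a = ½K_aγH² = 0.5×0.2924×17.8×3.5² = 31.87 kN/m, acting at H/3 = 1.167 m above the base.
Overturning moment M_o = P_a × H/3 = 31.87 × 1.167 = 37.19.
Resisting moment M_r = W × 1.09 = 168 × 1.09 = 183.1.
FS_overturning = M_r/M_o = 183.1/37.19 = 4.924.

4.92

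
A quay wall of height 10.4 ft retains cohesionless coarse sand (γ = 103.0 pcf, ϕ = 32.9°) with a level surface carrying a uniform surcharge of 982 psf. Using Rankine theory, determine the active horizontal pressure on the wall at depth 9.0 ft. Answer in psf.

565 psf

K_a = (1 − sin φ)/(1 + sin φ) = 0.2960.
σ_v = γz + q = 103.0 × 9.0 + 982 = 1909 psf.
σ_h = K_a σ_v = 0.2960 × 1909 = 565.1 psf.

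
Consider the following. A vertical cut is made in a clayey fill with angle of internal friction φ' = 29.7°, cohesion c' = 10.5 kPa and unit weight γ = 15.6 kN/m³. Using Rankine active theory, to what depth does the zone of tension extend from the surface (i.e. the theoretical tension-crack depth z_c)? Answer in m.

K_a = tan²(45° − 29.7°/2) = 0.3374; √K_a = 0.5808.
The active pressure is zero where K_a γ z = 2c√K_a, so z_c = 2c/(γ√K_a) = 2×10.5/(15.6×0.5808) = 2.318 m.

2.32 m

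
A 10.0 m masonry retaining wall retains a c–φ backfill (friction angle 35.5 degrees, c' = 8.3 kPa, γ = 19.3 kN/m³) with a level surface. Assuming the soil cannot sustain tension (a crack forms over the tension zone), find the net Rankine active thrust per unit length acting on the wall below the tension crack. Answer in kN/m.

178 kN/m

K_a = 0.2653; √K_a = 0.5150.
Tension-crack depth z_c = 2c/(γ√K_a) = 2×8.3/(19.3×0.5150) = 1.670 m.
σ_a at base = K_a γ H − 2c√K_a = 0.2653×19.3×10.0 − 2×8.3×0.5150 = 42.65 kPa.
P_a = ½ × 42.65 × (H − z_c) = 0.5×42.65×8.330 = 177.6 kN/m.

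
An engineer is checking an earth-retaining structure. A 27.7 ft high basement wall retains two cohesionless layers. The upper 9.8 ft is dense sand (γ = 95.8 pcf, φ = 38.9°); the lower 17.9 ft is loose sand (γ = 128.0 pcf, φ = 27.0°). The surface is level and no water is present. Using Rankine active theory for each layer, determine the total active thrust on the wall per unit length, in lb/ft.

15100 lb/ft

K_a1 = tan²(45°−38.9°/2) = 0.2285; K_a2 = tan²(45°−27.0°/2) = 0.3755.
Layer 1: σ at base = K_a1 γ₁ h₁ = 214.6 psf; P₁ = ½×214.6×9.8 = 1051.
Layer 2: σ_v at top = γ₁h₁ = 938.8; σ_h top = K_a2×938.8 = 352.6; σ_h base = K_a2×(938.8+128.0×17.9) = 1213.
P₂ = ½(352.6+1213)×17.9 = 14010. Total P_a = 1051+14010 = 15060 lb/ft.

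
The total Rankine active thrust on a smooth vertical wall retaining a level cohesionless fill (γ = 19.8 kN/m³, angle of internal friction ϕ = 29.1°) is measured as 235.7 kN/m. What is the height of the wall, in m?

K_a = 0.3456. P_a = ½ K_a γ H² ⇒ H = √(2P_a/(K_a γ)).
H = √(2×235.7/(0.3456×19.8)) = 8.300 m.

8.30 m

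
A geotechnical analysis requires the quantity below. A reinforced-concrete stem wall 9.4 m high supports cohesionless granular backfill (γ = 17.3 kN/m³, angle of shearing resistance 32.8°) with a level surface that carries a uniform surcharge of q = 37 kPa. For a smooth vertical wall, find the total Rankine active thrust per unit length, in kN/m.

331 kN/m

K_a = tan²(45° − φ/2) = 0.2973.
Soil triangle: ½ K_a γ H² = 0.5×0.2973×17.3×9.4² = 227.2 kN/m.
Surcharge rectangle: K_a q H = 0.2973×37×9.4 = 103.4 kN/m.
Total = 227.2 + 103.4 = 330.6 kN/m.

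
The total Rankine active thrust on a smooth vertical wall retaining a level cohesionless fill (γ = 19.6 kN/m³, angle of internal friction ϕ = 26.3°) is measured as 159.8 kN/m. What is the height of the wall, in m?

K_a = 0.3859. P_a = ½ K_a γ H² ⇒ H = √(2P_a/(K_a γ)).
H = √(2×159.8/(0.3859×19.6)) = 6.500 m.

6.50 m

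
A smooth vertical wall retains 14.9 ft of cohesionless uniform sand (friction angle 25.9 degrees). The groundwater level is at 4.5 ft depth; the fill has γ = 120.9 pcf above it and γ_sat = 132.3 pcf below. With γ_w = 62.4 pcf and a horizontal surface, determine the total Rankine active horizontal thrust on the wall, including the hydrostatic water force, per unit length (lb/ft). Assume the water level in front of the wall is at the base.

K_a = tan²(45° − φ/2) = 0.3920.
γ' = 132.3 − 62.4 = 69.90 pcf. Depth below WT = 10.4 ft.
σ'_h at WT = K_a γ d_w = 213.3 psf; at base = 213.3 + K_a γ' × 10.4 = 498.2 psf.
P₁ (0–4.5 ft) = ½×213.3×4.5 = 479.8. P₂ (4.5–14.9 ft) = ½(213.3+498.2)×10.4 = 3700.
P_w = ½ γ_w h₂² = 0.5×62.4×10.4² = 3375. Total = 479.8+3700+3375 = 7554 lb/ft.

7550 lb/ft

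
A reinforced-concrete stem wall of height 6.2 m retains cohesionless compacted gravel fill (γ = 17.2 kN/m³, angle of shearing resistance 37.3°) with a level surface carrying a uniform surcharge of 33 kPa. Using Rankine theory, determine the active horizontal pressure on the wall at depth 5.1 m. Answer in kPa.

K_a = (1 − sin φ)/(1 + sin φ) = 0.2453.
σ_v = γz + q = 17.2 × 5.1 + 33 = 120.7 kPa.
σ_h = K_a σ_v = 0.2453 × 120.7 = 29.62 kPa.

29.6 kPa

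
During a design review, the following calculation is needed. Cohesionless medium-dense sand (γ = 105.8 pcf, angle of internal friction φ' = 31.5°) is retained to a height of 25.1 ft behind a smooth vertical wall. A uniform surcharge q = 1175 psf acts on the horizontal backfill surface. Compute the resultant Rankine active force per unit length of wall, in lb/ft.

K_a = tan²(45° − φ/2) = 0.3136.
Soil triangle: ½ K_a γ H² = 0.5×0.3136×105.8×25.1² = 10450 lb/ft.
Surcharge rectangle: K_a q H = 0.3136×1175×25.1 = 9250 lb/ft.
Total = 10450 + 9250 = 19700 lb/ft.

19700 lb/ft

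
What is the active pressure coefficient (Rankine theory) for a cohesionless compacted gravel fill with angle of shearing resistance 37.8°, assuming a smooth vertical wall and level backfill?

K_a = (1 − sin φ)/(1 + sin φ) = (1 − sin 37.8°)/(1 + sin 37.8°) = 0.2400.

0.240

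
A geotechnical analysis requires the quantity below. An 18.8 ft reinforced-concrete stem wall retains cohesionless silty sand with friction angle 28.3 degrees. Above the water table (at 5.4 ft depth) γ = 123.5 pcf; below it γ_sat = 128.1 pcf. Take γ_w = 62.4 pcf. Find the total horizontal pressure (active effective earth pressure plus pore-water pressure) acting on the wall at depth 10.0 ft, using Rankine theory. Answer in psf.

633 psf

K_a = (1 − sin φ)/(1 + sin φ) = 0.3568.
γ' = 128.1 − 62.4 = 65.70 pcf.
Effective vertical stress at 10.0 ft: σ'_v = 123.5×5.4 + 65.70×4.60 = 969.1 psf.
σ'_h = K_a σ'_v = 0.3568 × 969.1 = 345.8 psf; u = γ_w × 4.60 = 287.0 psf.
Total σ_h = 345.8 + 287.0 = 632.8 psf.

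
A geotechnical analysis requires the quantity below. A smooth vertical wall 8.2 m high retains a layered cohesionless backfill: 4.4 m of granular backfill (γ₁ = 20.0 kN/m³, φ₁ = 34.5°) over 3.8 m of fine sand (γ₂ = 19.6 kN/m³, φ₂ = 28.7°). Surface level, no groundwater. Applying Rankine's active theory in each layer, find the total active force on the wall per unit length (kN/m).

221 kN/m

K_a1 = tan²(45°−34.5°/2) = 0.2768; K_a2 = tan²(45°−28.7°/2) = 0.3511.
Layer 1: σ at base = K_a1 γ₁ h₁ = 24.36 kPa; P₁ = ½×24.36×4.4 = 53.59.
Layer 2: σ_v at top = γ₁h₁ = 88.00; σ_h top = K_a2×88.00 = 30.90; σ_h base = K_a2×(88.00+19.6×3.8) = 57.05.
P₂ = ½(30.90+57.05)×3.8 = 167.1. Total P_a = 53.59+167.1 = 220.7 kN/m.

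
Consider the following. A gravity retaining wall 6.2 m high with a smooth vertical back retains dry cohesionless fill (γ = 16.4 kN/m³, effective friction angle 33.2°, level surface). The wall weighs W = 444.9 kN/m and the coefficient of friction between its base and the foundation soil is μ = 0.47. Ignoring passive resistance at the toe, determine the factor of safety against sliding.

K_a = tan²(45° − 33.2°/2) = 0.2924.
P_a = ½K_aγH² = 0.5×0.2924×16.4×6.2² = 92.15 kN/m, acting at H/3 = 2.067 m above the base.
FS_sliding = μW / P_a = 0.47×444.9 / 92.15 = 2.269.

2.27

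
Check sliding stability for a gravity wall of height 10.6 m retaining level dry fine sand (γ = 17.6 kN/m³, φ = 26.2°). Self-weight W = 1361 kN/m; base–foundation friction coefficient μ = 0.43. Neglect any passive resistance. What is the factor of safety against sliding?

K_a = tan²(45° − 26.2°/2) = 0.3874.
P_a = ½K_aγH² = 0.5×0.3874×17.6×10.6² = 383.1 kN/m, acting at H/3 = 3.533 m above the base.
FS_sliding = μW / P_a = 0.43×1361 / 383.1 = 1.528.

1.53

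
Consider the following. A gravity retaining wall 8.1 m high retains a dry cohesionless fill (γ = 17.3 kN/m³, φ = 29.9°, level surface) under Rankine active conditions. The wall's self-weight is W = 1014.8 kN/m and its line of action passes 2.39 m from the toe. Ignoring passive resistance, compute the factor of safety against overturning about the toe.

K_a = tan²(45° − 29.9°/2) = 0.3347.
P_a = ½K_aγH² = 0.5×0.3347×17.3×8.1² = 189.9 kN/m, acting at H/3 = 2.700 m above the base.
Overturning moment M_o = P_a × H/3 = 189.9 × 2.700 = 512.8.
Resisting moment M_r = W × 2.39 = 1014.8 × 2.39 = 2425.
FS_overturning = M_r/M_o = 2425/512.8 = 4.729.

4.73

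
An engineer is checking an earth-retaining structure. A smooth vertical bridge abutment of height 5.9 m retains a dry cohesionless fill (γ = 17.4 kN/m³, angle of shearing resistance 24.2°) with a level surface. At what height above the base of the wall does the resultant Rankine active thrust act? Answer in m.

K_a = 0.4185.
The pressure distribution is triangular, so the resultant acts at H/3 above the base = 5.9/3 = 1.967 m.

1.97 m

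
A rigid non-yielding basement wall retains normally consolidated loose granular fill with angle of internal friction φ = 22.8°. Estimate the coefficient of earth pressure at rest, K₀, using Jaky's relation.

K₀ = 1 − sin φ' = 1 − sin 22.8° = 0.6125.

0.612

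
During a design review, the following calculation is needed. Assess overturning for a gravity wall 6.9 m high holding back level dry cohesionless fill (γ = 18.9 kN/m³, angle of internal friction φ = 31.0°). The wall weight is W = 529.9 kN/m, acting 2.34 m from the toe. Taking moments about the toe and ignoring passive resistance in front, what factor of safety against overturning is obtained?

K_a = tan²(45° − 31.0°/2) = 0.3201.
P_a = ½K_aγH² = 0.5×0.3201×18.9×6.9² = 144.0 kN/m, acting at H/3 = 2.300 m above the base.
Overturning moment M_o = P_a × H/3 = 144.0 × 2.300 = 331.2.
Resisting moment M_r = W × 2.34 = 529.9 × 2.34 = 1240.
FS_overturning = M_r/M_o = 1240/331.2 = 3.743.

3.74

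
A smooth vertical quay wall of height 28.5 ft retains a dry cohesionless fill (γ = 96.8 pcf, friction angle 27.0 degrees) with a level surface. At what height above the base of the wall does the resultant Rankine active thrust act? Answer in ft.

K_a = 0.3755.
The pressure distribution is triangular, so the resultant acts at H/3 above the base = 28.5/3 = 9.500 ft.

9.50 ft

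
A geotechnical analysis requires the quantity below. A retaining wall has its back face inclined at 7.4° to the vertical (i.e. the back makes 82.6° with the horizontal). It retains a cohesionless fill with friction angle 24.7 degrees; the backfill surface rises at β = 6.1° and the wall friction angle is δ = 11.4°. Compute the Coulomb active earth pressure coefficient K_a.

0.469

K_a = sin²(α+φ) / [sin²α · sin(α−δ) · (1 + √{sin(φ+δ)sin(φ−β) / (sin(α−δ)sin(α+β))})²].
With α = 82.6°, φ = 24.7°, δ = 11.4°, β = 6.1°: K_a = 0.4686.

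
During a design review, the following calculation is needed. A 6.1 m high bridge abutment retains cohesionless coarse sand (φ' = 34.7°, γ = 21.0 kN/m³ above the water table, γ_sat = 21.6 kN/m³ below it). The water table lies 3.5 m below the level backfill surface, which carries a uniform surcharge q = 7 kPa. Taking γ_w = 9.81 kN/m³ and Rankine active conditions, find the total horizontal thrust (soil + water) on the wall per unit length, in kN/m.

144 kN/m

K_a = tan²(45° − φ/2) = 0.2745.
γ' = 21.6 − 9.81 = 11.79 kN/m³. h₂ = H − d_w = 2.6 m.
σ'_h: at surface K_a·q = 1.921; at WT K_a(q+γd_w) = 22.09; at base K_a(q+γd_w+γ'h₂) = 30.51 kPa.
P₁ = ½(1.921+22.09)×3.5 = 42.03; P₂ = ½(22.09+30.51)×2.6 = 68.38; P_w = ½γ_w h₂² = 33.16.
Total = 42.03+68.38+33.16 = 143.6 kN/m.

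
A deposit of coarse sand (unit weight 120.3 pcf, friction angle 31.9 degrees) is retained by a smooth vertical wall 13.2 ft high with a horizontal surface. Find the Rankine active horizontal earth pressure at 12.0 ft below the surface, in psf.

K_a = (1 − sin φ)/(1 + sin φ) = 0.3085.
σ_h = K_a γ z = 0.3085 × 120.3 × 12.0 = 445.4 psf.

445 psf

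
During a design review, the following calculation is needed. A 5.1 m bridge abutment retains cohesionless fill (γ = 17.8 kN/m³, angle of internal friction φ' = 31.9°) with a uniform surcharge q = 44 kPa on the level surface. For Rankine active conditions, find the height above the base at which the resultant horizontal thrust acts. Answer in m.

2.12 m

K_a = 0.3085.
Triangular part P₁ = ½K_aγH² = 71.42 at H/3 = 1.700 m; rectangular part P₂ = K_a q H = 69.23 at H/2 = 2.550 m.
ȳ = (P₁·1.700 + P₂·2.550)/(P₁+P₂) = 2.118 m.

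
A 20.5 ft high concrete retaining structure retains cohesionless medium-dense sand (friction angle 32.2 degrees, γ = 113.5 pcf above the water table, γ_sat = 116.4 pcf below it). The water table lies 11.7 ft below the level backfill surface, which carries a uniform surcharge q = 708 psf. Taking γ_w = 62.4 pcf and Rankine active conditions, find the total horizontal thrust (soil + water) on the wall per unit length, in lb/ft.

13400 lb/ft

K_a = tan²(45° − φ/2) = 0.3047.
γ' = 116.4 − 62.4 = 54.00 pcf. h₂ = H − d_w = 8.8 ft.
σ'_h: at surface K_a·q = 215.8; at WT K_a(q+γd_w) = 620.4; at base K_a(q+γd_w+γ'h₂) = 765.2 psf.
P₁ = ½(215.8+620.4)×11.7 = 4892; P₂ = ½(620.4+765.2)×8.8 = 6097; P_w = ½γ_w h₂² = 2416.
Total = 4892+6097+2416 = 13400 lb/ft.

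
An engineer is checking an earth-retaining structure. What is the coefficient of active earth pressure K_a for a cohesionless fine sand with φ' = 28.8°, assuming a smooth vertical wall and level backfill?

K_a = tan²(45° − φ/2) = tan²(30.60°) = 0.3498.

0.350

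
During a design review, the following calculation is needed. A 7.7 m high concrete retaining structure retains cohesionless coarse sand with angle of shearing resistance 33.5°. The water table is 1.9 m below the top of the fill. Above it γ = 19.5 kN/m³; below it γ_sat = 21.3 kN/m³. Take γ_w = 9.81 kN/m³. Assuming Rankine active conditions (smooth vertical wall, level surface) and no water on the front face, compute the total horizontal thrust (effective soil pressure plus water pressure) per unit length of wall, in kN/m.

293 kN/m

K_a = tan²(45° − φ/2) = 0.2887.
γ' = 21.3 − 9.81 = 11.49 kN/m³. Depth below WT = 5.8 m.
σ'_h at WT = K_a γ d_w = 10.70 kPa; at base = 10.70 + K_a γ' × 5.8 = 29.94 kPa.
P₁ (0–1.9 m) = ½×10.70×1.9 = 10.16. P₂ (1.9–7.7 m) = ½(10.70+29.94)×5.8 = 117.8.
P_w = ½ γ_w h₂² = 0.5×9.81×5.8² = 165.0. Total = 10.16+117.8+165.0 = 293.0 kN/m.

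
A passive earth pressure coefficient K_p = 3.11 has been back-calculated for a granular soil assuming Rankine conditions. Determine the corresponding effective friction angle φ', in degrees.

30.9°

K_p = (1+sin φ)/(1−sin φ) ⇒ sin φ = (K_p − 1)/(K_p + 1) = 0.5134.
φ = arcsin(0.5134) = 30.89°.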